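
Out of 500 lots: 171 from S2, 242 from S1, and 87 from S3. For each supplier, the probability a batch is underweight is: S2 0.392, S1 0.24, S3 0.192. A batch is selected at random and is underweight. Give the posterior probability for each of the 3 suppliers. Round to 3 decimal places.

Prior × likelihood for each hypothesis:
  S2: 0.342 × 0.392 = 0.134064
  S1: 0.484 × 0.24 = 0.11616
  S3: 0.174 × 0.192 = 0.033408
Normalizing constant = 0.283632.
P(S2 | underweight) = 0.134064/0.283632 ≈ 0.473
P(S1 | underweight) = 0.11616/0.283632 ≈ 0.410
P(S3 | underweight) = 0.033408/0.283632 ≈ 0.118
(Check: 0.473+0.410+0.118 = 1.001.)

S2 0.473, S1 0.410, S3 0.118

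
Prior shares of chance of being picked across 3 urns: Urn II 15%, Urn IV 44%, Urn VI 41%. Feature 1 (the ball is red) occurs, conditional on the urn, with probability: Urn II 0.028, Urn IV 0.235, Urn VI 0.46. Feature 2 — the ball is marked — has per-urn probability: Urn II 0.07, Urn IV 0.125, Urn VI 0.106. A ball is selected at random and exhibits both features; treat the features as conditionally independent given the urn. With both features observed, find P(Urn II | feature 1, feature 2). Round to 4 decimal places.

Unnormalized posteriors (prior × likelihood):
  Urn II: 0.15 × 0.028 × 0.07 = 0.000294
  Urn IV: 0.44 × 0.235 × 0.125 = 0.012925
  Urn VI: 0.41 × 0.46 × 0.106 = 0.0199916
Sum = 0.0332106.
P(Urn II | evidence) = 0.000294 / 0.0332106 ≈ 0.0089.

0.0089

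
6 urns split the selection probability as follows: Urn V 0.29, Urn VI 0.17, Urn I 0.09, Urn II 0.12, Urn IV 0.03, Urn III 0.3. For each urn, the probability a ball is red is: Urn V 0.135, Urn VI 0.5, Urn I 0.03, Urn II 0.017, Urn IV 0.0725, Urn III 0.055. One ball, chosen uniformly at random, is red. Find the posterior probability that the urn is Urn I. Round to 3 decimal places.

0.018

Unnormalized posteriors (prior × likelihood):
  Urn V: 0.29 × 0.135 = 0.03915
  Urn VI: 0.17 × 0.5 = 0.085
  Urn I: 0.09 × 0.03 = 0.0027
  Urn II: 0.12 × 0.017 = 0.00204
  Urn IV: 0.03 × 0.0725 = 0.002175
  Urn III: 0.3 × 0.055 = 0.0165
Normalizing constant = 0.147565.
P(Urn I | evidence) = 0.0027 / 0.147565 ≈ 0.018.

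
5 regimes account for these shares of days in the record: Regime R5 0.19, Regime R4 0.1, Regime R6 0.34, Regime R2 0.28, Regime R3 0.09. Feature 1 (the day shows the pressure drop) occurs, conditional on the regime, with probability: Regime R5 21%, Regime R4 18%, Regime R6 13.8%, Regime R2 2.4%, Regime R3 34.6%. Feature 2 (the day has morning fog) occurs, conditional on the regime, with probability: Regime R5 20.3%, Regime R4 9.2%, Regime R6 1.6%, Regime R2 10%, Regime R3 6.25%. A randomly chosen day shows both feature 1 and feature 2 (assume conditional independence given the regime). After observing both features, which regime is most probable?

Prior × likelihood for each hypothesis:
  Regime R5: 0.19 × 0.21 × 0.203 = 0.0080997
  Regime R4: 0.1 × 0.18 × 0.092 = 0.001656
  Regime R6: 0.34 × 0.138 × 0.016 = 0.00075072
  Regime R2: 0.28 × 0.024 × 0.1 = 0.000672
  Regime R3: 0.09 × 0.346 × 0.0625 = 0.00194625
Sum = 0.01312467.
Largest term belongs to Regime R5, so Regime R5 is most probable.

Regime R5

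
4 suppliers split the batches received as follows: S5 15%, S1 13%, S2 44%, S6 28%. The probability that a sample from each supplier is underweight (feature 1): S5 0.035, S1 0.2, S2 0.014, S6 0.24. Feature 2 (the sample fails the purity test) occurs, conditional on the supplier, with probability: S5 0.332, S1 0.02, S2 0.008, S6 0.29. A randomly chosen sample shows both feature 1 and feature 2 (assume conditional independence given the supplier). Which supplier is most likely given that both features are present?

By Bayes' rule, posterior ∝ prior × likelihood:
  S5: 0.15 × 0.035 × 0.332 = 0.001743
  S1: 0.13 × 0.2 × 0.02 = 0.00052
  S2: 0.44 × 0.014 × 0.008 = 0.00004928
  S6: 0.28 × 0.24 × 0.29 = 0.019488
Normalizing constant = 0.02180028.
Largest term belongs to S6, so S6 is most probable.

S6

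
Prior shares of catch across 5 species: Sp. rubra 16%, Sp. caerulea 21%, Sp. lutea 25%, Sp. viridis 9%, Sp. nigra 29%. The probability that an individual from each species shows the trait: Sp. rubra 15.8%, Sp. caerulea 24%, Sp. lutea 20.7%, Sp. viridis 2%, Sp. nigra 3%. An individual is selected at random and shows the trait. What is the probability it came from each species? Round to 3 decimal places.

Sp. rubra 0.183, Sp. caerulea 0.365, Sp. lutea 0.375, Sp. viridis 0.013, Sp. nigra 0.063

By Bayes' rule, posterior ∝ prior × likelihood:
  Sp. rubra: 0.16 × 0.158 = 0.02528
  Sp. caerulea: 0.21 × 0.24 = 0.0504
  Sp. lutea: 0.25 × 0.207 = 0.05175
  Sp. viridis: 0.09 × 0.02 = 0.0018
  Sp. nigra: 0.29 × 0.03 = 0.0087
Total = 0.13793.
P(Sp. rubra | trait) = 0.02528/0.13793 ≈ 0.183
P(Sp. caerulea | trait) = 0.0504/0.13793 ≈ 0.365
P(Sp. lutea | trait) = 0.05175/0.13793 ≈ 0.375
P(Sp. viridis | trait) = 0.0018/0.13793 ≈ 0.013
P(Sp. nigra | trait) = 0.0087/0.13793 ≈ 0.063
(Check: 0.183+0.365+0.375+0.013+0.063 = 0.999.)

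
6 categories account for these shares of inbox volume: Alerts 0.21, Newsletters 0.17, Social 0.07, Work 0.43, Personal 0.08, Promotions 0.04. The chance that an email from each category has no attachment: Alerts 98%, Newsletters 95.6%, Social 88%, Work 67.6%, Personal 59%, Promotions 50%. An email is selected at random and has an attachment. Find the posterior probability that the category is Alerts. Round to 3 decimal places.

0.020

Taking complements, P(attachment | each) = Alerts 0.02, Newsletters 0.044, Social 0.12, Work 0.324, Personal 0.41, Promotions 0.5.
Compute prior × likelihood for every hypothesis:
  Alerts: 0.21 × 0.02 = 0.0042
  Newsletters: 0.17 × 0.044 = 0.00748
  Social: 0.07 × 0.12 = 0.0084
  Work: 0.43 × 0.324 = 0.13932
  Personal: 0.08 × 0.41 = 0.0328
  Promotions: 0.04 × 0.5 = 0.02
Total = 0.2122.
P(Alerts | evidence) = 0.0042 / 0.2122 ≈ 0.020.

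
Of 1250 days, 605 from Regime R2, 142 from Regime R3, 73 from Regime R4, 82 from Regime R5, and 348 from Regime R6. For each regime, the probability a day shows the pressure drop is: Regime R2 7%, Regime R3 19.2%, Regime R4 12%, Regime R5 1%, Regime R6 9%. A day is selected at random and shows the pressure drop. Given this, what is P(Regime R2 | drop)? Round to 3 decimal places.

Prior × likelihood for each hypothesis:
  Regime R2: 0.484 × 0.07 = 0.03388
  Regime R3: 0.1136 × 0.192 = 0.0218112
  Regime R4: 0.0584 × 0.12 = 0.007008
  Regime R5: 0.0656 × 0.01 = 0.000656
  Regime R6: 0.2784 × 0.09 = 0.025056
Sum = 0.0884112.
P(Regime R2 | evidence) = 0.03388 / 0.0884112 ≈ 0.383.

0.383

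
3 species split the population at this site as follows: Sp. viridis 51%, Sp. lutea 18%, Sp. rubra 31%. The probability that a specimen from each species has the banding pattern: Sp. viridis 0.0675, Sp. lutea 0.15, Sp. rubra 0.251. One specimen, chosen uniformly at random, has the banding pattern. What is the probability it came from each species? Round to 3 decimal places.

Sp. viridis 0.247, Sp. lutea 0.194, Sp. rubra 0.559

By Bayes' rule, posterior ∝ prior × likelihood:
  Sp. viridis: 0.51 × 0.0675 = 0.034425
  Sp. lutea: 0.18 × 0.15 = 0.027
  Sp. rubra: 0.31 × 0.251 = 0.07781
Sum = 0.139235.
P(Sp. viridis | banded) = 0.034425/0.139235 ≈ 0.247
P(Sp. lutea | banded) = 0.027/0.139235 ≈ 0.194
P(Sp. rubra | banded) = 0.07781/0.139235 ≈ 0.559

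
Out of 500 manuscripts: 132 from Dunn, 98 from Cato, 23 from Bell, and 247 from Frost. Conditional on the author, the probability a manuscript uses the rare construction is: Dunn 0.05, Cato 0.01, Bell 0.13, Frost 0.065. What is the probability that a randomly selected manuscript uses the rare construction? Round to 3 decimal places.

Prior × likelihood for each hypothesis:
  Dunn: 0.264 × 0.05 = 0.0132
  Cato: 0.196 × 0.01 = 0.00196
  Bell: 0.046 × 0.13 = 0.00598
  Frost: 0.494 × 0.065 = 0.03211
P(rare-form) = 0.0132 + 0.00196 + 0.00598 + 0.03211 = 0.05325 → 0.053.

0.053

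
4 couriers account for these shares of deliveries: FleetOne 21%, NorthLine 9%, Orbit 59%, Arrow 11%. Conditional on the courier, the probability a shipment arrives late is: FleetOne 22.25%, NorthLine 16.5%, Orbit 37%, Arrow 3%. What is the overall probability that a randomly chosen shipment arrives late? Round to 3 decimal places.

Prior × likelihood for each hypothesis:
  FleetOne: 0.21 × 0.2225 = 0.046725
  NorthLine: 0.09 × 0.165 = 0.01485
  Orbit: 0.59 × 0.37 = 0.2183
  Arrow: 0.11 × 0.03 = 0.0033
P(late) = 0.046725 + 0.01485 + 0.2183 + 0.0033 = 0.283175 → 0.283.

0.283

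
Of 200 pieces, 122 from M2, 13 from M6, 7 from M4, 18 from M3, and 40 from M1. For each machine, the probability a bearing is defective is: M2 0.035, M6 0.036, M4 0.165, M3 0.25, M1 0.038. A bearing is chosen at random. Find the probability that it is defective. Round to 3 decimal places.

0.060

Compute prior × likelihood for every hypothesis:
  M2: 0.61 × 0.035 = 0.02135
  M6: 0.065 × 0.036 = 0.00234
  M4: 0.035 × 0.165 = 0.005775
  M3: 0.09 × 0.25 = 0.0225
  M1: 0.2 × 0.038 = 0.0076
P(defective) = 0.02135 + 0.00234 + 0.005775 + 0.0225 + 0.0076 = 0.059565 → 0.060.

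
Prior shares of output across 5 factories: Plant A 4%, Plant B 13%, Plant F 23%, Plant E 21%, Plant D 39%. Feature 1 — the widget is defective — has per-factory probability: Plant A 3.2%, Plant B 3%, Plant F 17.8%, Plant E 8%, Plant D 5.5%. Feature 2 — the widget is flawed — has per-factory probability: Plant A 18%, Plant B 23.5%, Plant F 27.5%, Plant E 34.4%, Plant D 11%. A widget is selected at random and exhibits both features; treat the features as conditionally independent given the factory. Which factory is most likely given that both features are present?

Compute prior × likelihood for every hypothesis:
  Plant A: 0.04 × 0.032 × 0.18 = 0.0002304
  Plant B: 0.13 × 0.03 × 0.235 = 0.0009165
  Plant F: 0.23 × 0.178 × 0.275 = 0.0112585
  Plant E: 0.21 × 0.08 × 0.344 = 0.0057792
  Plant D: 0.39 × 0.055 × 0.11 = 0.0023595
Normalizing constant = 0.0205441.
Largest term belongs to Plant F, so Plant F is most probable.

Plant F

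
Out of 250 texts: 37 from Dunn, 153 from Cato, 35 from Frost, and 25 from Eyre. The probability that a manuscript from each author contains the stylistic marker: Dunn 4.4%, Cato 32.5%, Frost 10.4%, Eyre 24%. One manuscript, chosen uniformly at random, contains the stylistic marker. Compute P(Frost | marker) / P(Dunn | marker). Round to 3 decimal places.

By Bayes' rule, posterior ∝ prior × likelihood:
  Dunn: 0.148 × 0.044 = 0.006512
  Cato: 0.612 × 0.325 = 0.1989
  Frost: 0.14 × 0.104 = 0.01456
  Eyre: 0.1 × 0.24 = 0.024
Total = 0.243972.
The ratio is 0.01456 / 0.006512 (the normalizer cancels) = 2.236.

2.236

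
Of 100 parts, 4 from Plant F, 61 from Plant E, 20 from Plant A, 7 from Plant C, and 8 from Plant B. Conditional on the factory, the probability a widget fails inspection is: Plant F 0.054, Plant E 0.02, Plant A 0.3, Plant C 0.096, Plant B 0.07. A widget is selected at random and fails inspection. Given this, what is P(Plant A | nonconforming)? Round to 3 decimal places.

Unnormalized posteriors (prior × likelihood):
  Plant F: 0.04 × 0.054 = 0.00216
  Plant E: 0.61 × 0.02 = 0.0122
  Plant A: 0.2 × 0.3 = 0.06
  Plant C: 0.07 × 0.096 = 0.00672
  Plant B: 0.08 × 0.07 = 0.0056
Total = 0.08668.
P(Plant A | evidence) = 0.06 / 0.08668 ≈ 0.692.

0.692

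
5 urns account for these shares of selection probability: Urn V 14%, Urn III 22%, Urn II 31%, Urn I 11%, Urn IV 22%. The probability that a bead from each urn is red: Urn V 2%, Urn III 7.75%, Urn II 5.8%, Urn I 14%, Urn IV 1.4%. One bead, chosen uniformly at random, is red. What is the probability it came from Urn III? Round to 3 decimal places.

Prior × likelihood for each hypothesis:
  Urn V: 0.14 × 0.02 = 0.0028
  Urn III: 0.22 × 0.0775 = 0.01705
  Urn II: 0.31 × 0.058 = 0.01798
  Urn I: 0.11 × 0.14 = 0.0154
  Urn IV: 0.22 × 0.014 = 0.00308
Sum = 0.05631.
P(Urn III | evidence) = 0.01705 / 0.05631 ≈ 0.303.

0.303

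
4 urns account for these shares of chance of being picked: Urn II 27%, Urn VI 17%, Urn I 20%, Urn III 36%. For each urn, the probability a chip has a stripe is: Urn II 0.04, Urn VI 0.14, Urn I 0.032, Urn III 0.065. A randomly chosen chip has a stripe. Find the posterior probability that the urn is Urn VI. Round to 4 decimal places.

0.3696

Unnormalized posteriors (prior × likelihood):
  Urn II: 0.27 × 0.04 = 0.0108
  Urn VI: 0.17 × 0.14 = 0.0238
  Urn I: 0.2 × 0.032 = 0.0064
  Urn III: 0.36 × 0.065 = 0.0234
Total = 0.0644.
P(Urn VI | evidence) = 0.0238 / 0.0644 ≈ 0.3696.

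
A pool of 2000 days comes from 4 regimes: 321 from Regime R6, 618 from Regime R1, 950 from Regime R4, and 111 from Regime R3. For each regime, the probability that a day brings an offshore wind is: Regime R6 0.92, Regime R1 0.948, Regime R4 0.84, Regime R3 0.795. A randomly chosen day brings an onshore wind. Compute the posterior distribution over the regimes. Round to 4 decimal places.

Regime R6 0.1104, Regime R1 0.1382, Regime R4 0.6536, Regime R3 0.0978

Taking complements, P(onshore | each) = Regime R6 0.08, Regime R1 0.052, Regime R4 0.16, Regime R3 0.205.
Compute prior × likelihood for every hypothesis:
  Regime R6: 0.1605 × 0.08 = 0.01284
  Regime R1: 0.309 × 0.052 = 0.016068
  Regime R4: 0.475 × 0.16 = 0.076
  Regime R3: 0.0555 × 0.205 = 0.0113775
Normalizing constant = 0.1162855.
P(Regime R6 | onshore) = 0.01284/0.1162855 ≈ 0.1104
P(Regime R1 | onshore) = 0.016068/0.1162855 ≈ 0.1382
P(Regime R4 | onshore) = 0.076/0.1162855 ≈ 0.6536
P(Regime R3 | onshore) = 0.0113775/0.1162855 ≈ 0.0978
(Check: 0.1104+0.1382+0.6536+0.0978 = 1.0000.)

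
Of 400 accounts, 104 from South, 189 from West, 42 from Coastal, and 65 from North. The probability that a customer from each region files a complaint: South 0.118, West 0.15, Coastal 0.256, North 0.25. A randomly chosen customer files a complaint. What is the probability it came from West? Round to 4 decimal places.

0.4192

Prior × likelihood for each hypothesis:
  South: 0.26 × 0.118 = 0.03068
  West: 0.4725 × 0.15 = 0.070875
  Coastal: 0.105 × 0.256 = 0.02688
  North: 0.1625 × 0.25 = 0.040625
Sum = 0.16906.
P(West | evidence) = 0.070875 / 0.16906 ≈ 0.4192.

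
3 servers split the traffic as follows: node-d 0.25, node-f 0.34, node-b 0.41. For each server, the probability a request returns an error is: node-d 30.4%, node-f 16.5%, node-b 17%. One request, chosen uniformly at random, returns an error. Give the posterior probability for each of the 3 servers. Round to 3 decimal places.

node-d 0.377, node-f 0.278, node-b 0.345

By Bayes' rule, posterior ∝ prior × likelihood:
  node-d: 0.25 × 0.304 = 0.076
  node-f: 0.34 × 0.165 = 0.0561
  node-b: 0.41 × 0.17 = 0.0697
Sum = 0.2018.
P(node-d | error) = 0.076/0.2018 ≈ 0.377
P(node-f | error) = 0.0561/0.2018 ≈ 0.278
P(node-b | error) = 0.0697/0.2018 ≈ 0.345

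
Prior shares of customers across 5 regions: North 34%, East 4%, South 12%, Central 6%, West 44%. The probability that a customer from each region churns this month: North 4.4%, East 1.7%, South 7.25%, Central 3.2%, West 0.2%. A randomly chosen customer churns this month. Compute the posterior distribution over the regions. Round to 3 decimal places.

North 0.551, East 0.025, South 0.321, Central 0.071, West 0.032

By Bayes' rule, posterior ∝ prior × likelihood:
  North: 0.34 × 0.044 = 0.01496
  East: 0.04 × 0.017 = 0.00068
  South: 0.12 × 0.0725 = 0.0087
  Central: 0.06 × 0.032 = 0.00192
  West: 0.44 × 0.002 = 0.00088
Normalizing constant = 0.02714.
P(North | churn) = 0.01496/0.02714 ≈ 0.551
P(East | churn) = 0.00068/0.02714 ≈ 0.025
P(South | churn) = 0.0087/0.02714 ≈ 0.321
P(Central | churn) = 0.00192/0.02714 ≈ 0.071
P(West | churn) = 0.00088/0.02714 ≈ 0.032
(Check: 0.551+0.025+0.321+0.071+0.032 = 1.000.)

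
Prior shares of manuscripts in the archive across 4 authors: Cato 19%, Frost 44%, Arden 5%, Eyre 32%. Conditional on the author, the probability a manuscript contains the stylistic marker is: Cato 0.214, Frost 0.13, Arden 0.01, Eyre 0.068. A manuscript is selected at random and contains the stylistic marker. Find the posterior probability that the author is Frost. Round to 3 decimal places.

Compute prior × likelihood for every hypothesis:
  Cato: 0.19 × 0.214 = 0.04066
  Frost: 0.44 × 0.13 = 0.0572
  Arden: 0.05 × 0.01 = 0.0005
  Eyre: 0.32 × 0.068 = 0.02176
Total = 0.12012.
P(Frost | evidence) = 0.0572 / 0.12012 ≈ 0.476.

0.476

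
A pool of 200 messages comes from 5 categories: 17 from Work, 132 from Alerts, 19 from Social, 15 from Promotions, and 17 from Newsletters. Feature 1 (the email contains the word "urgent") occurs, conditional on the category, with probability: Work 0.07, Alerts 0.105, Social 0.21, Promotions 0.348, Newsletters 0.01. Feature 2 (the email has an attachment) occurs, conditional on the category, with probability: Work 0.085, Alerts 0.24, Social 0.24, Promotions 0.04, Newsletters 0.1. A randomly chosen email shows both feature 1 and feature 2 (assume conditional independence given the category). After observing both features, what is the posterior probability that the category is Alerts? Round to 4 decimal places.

Compute prior × likelihood for every hypothesis:
  Work: 0.085 × 0.07 × 0.085 = 0.00050575
  Alerts: 0.66 × 0.105 × 0.24 = 0.016632
  Social: 0.095 × 0.21 × 0.24 = 0.004788
  Promotions: 0.075 × 0.348 × 0.04 = 0.001044
  Newsletters: 0.085 × 0.01 × 0.1 = 0.000085
Normalizing constant = 0.02305475.
P(Alerts | evidence) = 0.016632 / 0.02305475 ≈ 0.7214.

0.7214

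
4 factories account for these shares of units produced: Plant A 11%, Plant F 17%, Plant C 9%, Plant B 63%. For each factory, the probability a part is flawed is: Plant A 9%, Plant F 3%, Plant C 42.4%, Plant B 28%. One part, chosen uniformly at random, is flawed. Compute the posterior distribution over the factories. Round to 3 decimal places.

Plant A 0.043, Plant F 0.022, Plant C 0.166, Plant B 0.768

Unnormalized posteriors (prior × likelihood):
  Plant A: 0.11 × 0.09 = 0.0099
  Plant F: 0.17 × 0.03 = 0.0051
  Plant C: 0.09 × 0.424 = 0.03816
  Plant B: 0.63 × 0.28 = 0.1764
Total = 0.22956.
P(Plant A | flawed) = 0.0099/0.22956 ≈ 0.043
P(Plant F | flawed) = 0.0051/0.22956 ≈ 0.022
P(Plant C | flawed) = 0.03816/0.22956 ≈ 0.166
P(Plant B | flawed) = 0.1764/0.22956 ≈ 0.768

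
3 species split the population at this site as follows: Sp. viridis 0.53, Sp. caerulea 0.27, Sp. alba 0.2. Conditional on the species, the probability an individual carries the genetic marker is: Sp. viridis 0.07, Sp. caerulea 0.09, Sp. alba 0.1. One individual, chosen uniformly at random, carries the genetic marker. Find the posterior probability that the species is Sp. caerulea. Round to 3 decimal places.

0.299

Unnormalized posteriors (prior × likelihood):
  Sp. viridis: 0.53 × 0.07 = 0.0371
  Sp. caerulea: 0.27 × 0.09 = 0.0243
  Sp. alba: 0.2 × 0.1 = 0.02
Sum = 0.0814.
P(Sp. caerulea | evidence) = 0.0243 / 0.0814 ≈ 0.299.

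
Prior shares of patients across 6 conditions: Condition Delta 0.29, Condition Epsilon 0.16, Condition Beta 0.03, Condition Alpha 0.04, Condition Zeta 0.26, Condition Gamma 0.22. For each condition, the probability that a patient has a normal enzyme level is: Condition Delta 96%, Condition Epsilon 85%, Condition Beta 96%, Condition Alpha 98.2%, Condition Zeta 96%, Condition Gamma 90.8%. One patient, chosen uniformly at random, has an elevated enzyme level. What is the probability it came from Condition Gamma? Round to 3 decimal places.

0.297

Taking complements, P(elevated | each) = Condition Delta 0.04, Condition Epsilon 0.15, Condition Beta 0.04, Condition Alpha 0.018, Condition Zeta 0.04, Condition Gamma 0.092.
Compute prior × likelihood for every hypothesis:
  Condition Delta: 0.29 × 0.04 = 0.0116
  Condition Epsilon: 0.16 × 0.15 = 0.024
  Condition Beta: 0.03 × 0.04 = 0.0012
  Condition Alpha: 0.04 × 0.018 = 0.00072
  Condition Zeta: 0.26 × 0.04 = 0.0104
  Condition Gamma: 0.22 × 0.092 = 0.02024
Total = 0.06816.
P(Condition Gamma | evidence) = 0.02024 / 0.06816 ≈ 0.297.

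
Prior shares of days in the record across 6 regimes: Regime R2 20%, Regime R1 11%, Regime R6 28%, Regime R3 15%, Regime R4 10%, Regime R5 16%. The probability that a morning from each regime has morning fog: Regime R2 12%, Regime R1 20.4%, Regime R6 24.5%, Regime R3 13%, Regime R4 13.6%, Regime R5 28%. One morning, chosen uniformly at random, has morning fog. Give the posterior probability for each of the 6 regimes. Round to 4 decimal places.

Regime R2 0.1244, Regime R1 0.1163, Regime R6 0.3556, Regime R3 0.1011, Regime R4 0.0705, Regime R5 0.2322

By Bayes' rule, posterior ∝ prior × likelihood:
  Regime R2: 0.2 × 0.12 = 0.024
  Regime R1: 0.11 × 0.204 = 0.02244
  Regime R6: 0.28 × 0.245 = 0.0686
  Regime R3: 0.15 × 0.13 = 0.0195
  Regime R4: 0.1 × 0.136 = 0.0136
  Regime R5: 0.16 × 0.28 = 0.0448
Normalizing constant = 0.19294.
P(Regime R2 | fog) = 0.024/0.19294 ≈ 0.1244
P(Regime R1 | fog) = 0.02244/0.19294 ≈ 0.1163
P(Regime R6 | fog) = 0.0686/0.19294 ≈ 0.3556
P(Regime R3 | fog) = 0.0195/0.19294 ≈ 0.1011
P(Regime R4 | fog) = 0.0136/0.19294 ≈ 0.0705
P(Regime R5 | fog) = 0.0448/0.19294 ≈ 0.2322
(Check: 0.1244+0.1163+0.3556+0.1011+0.0705+0.2322 = 1.0001.)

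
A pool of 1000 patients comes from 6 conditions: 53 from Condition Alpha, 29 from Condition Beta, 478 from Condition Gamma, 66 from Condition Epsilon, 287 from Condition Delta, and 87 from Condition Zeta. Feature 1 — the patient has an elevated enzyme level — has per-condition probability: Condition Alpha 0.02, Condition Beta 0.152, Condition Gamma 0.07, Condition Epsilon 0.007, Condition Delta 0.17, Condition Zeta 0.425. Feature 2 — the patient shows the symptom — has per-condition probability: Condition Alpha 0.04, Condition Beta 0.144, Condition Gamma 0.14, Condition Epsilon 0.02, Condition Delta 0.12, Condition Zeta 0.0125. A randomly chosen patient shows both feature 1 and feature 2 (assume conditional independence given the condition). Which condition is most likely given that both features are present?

By Bayes' rule, posterior ∝ prior × likelihood:
  Condition Alpha: 0.053 × 0.02 × 0.04 = 0.0000424
  Condition Beta: 0.029 × 0.152 × 0.144 = 0.000634752
  Condition Gamma: 0.478 × 0.07 × 0.14 = 0.0046844
  Condition Epsilon: 0.066 × 0.007 × 0.02 = 0.00000924
  Condition Delta: 0.287 × 0.17 × 0.12 = 0.0058548
  Condition Zeta: 0.087 × 0.425 × 0.0125 = 0.0004621875
Normalizing constant = 0.0116877795.
Largest term belongs to Condition Delta, so Condition Delta is most probable.

Condition Delta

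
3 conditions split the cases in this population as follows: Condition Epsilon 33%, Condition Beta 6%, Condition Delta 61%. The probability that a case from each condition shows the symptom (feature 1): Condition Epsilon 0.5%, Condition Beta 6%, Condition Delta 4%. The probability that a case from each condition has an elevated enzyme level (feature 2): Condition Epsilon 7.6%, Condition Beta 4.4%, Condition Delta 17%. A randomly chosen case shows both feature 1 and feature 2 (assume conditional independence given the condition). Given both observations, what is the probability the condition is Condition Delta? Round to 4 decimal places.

Unnormalized posteriors (prior × likelihood):
  Condition Epsilon: 0.33 × 0.005 × 0.076 = 0.0001254
  Condition Beta: 0.06 × 0.06 × 0.044 = 0.0001584
  Condition Delta: 0.61 × 0.04 × 0.17 = 0.004148
Normalizing constant = 0.0044318.
P(Condition Delta | evidence) = 0.004148 / 0.0044318 ≈ 0.9360.

0.9360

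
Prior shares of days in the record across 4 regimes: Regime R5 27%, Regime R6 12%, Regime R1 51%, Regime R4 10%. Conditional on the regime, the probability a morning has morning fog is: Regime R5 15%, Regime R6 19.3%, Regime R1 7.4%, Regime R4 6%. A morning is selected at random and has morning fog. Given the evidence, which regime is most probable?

By Bayes' rule, posterior ∝ prior × likelihood:
  Regime R5: 0.27 × 0.15 = 0.0405
  Regime R6: 0.12 × 0.193 = 0.02316
  Regime R1: 0.51 × 0.074 = 0.03774
  Regime R4: 0.1 × 0.06 = 0.006
Normalizing constant = 0.1074.
Largest term belongs to Regime R5, so Regime R5 is most probable.

Regime R5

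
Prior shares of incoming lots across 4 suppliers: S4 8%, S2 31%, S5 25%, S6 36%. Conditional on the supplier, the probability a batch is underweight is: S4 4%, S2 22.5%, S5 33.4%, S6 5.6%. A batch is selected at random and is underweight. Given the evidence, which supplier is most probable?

S5

Unnormalized posteriors (prior × likelihood):
  S4: 0.08 × 0.04 = 0.0032
  S2: 0.31 × 0.225 = 0.06975
  S5: 0.25 × 0.334 = 0.0835
  S6: 0.36 × 0.056 = 0.02016
Sum = 0.17661.
Largest term belongs to S5, so S5 is most probable.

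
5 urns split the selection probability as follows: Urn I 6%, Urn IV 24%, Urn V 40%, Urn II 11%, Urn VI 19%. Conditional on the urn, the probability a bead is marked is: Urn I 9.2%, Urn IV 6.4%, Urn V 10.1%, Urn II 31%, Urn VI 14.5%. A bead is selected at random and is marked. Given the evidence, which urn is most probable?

By Bayes' rule, posterior ∝ prior × likelihood:
  Urn I: 0.06 × 0.092 = 0.00552
  Urn IV: 0.24 × 0.064 = 0.01536
  Urn V: 0.4 × 0.101 = 0.0404
  Urn II: 0.11 × 0.31 = 0.0341
  Urn VI: 0.19 × 0.145 = 0.02755
Sum = 0.12293.
Largest term belongs to Urn V, so Urn V is most probable.

Urn V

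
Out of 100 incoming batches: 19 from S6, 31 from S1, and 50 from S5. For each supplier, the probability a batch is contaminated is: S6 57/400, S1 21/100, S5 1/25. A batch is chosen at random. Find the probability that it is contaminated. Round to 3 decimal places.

0.112

Compute prior × likelihood for every hypothesis:
  S6: 0.19 × 0.1425 = 0.027075
  S1: 0.31 × 0.21 = 0.0651
  S5: 0.5 × 0.04 = 0.02
P(contaminated) = 0.027075 + 0.0651 + 0.02 = 0.112175 → 0.112.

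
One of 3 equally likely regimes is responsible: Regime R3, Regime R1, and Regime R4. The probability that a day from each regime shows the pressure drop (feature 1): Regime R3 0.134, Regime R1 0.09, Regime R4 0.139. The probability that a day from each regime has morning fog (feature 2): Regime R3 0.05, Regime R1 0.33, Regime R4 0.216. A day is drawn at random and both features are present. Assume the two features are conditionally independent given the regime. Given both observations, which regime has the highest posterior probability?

Regime R4

With a uniform prior (1/3 each), posterior ∝ likelihood:
  Regime R3: 0.134 × 0.05 = 0.0067
  Regime R1: 0.09 × 0.33 = 0.0297
  Regime R4: 0.139 × 0.216 = 0.030024
Sum = 0.066424.
Largest term belongs to Regime R4, so Regime R4 is most probable.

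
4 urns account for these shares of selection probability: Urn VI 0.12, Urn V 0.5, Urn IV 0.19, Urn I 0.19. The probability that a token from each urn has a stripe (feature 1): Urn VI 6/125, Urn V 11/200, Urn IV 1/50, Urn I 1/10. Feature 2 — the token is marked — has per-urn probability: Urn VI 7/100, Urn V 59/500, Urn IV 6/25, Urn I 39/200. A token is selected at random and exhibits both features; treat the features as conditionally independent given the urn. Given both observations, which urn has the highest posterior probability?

Unnormalized posteriors (prior × likelihood):
  Urn VI: 0.12 × 0.048 × 0.07 = 0.0004032
  Urn V: 0.5 × 0.055 × 0.118 = 0.003245
  Urn IV: 0.19 × 0.02 × 0.24 = 0.000912
  Urn I: 0.19 × 0.1 × 0.195 = 0.003705
Normalizing constant = 0.0082652.
Largest term belongs to Urn I, so Urn I is most probable.

Urn I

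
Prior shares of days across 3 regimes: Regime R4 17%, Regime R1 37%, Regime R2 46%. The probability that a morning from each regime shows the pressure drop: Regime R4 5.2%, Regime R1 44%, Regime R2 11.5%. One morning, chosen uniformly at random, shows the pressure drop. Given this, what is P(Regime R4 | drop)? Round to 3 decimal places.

0.039

Compute prior × likelihood for every hypothesis:
  Regime R4: 0.17 × 0.052 = 0.00884
  Regime R1: 0.37 × 0.44 = 0.1628
  Regime R2: 0.46 × 0.115 = 0.0529
Total = 0.22454.
P(Regime R4 | evidence) = 0.00884 / 0.22454 ≈ 0.039.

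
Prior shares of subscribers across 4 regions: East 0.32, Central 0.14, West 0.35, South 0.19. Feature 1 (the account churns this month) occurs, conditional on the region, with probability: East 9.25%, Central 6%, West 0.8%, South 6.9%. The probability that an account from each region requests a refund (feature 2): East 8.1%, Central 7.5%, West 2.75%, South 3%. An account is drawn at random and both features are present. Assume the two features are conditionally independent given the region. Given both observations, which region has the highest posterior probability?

Unnormalized posteriors (prior × likelihood):
  East: 0.32 × 0.0925 × 0.081 = 0.0023976
  Central: 0.14 × 0.06 × 0.075 = 0.00063
  West: 0.35 × 0.008 × 0.0275 = 0.000077
  South: 0.19 × 0.069 × 0.03 = 0.0003933
Normalizing constant = 0.0034979.
Largest term belongs to East, so East is most probable.

East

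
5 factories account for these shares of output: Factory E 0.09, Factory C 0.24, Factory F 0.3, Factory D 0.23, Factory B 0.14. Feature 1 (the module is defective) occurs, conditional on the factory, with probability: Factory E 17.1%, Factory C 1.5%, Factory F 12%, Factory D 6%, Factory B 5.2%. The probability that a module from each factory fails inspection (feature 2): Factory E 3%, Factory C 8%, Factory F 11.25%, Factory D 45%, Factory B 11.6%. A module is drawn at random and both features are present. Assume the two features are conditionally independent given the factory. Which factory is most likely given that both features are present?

Factory D

Unnormalized posteriors (prior × likelihood):
  Factory E: 0.09 × 0.171 × 0.03 = 0.0004617
  Factory C: 0.24 × 0.015 × 0.08 = 0.000288
  Factory F: 0.3 × 0.12 × 0.1125 = 0.00405
  Factory D: 0.23 × 0.06 × 0.45 = 0.00621
  Factory B: 0.14 × 0.052 × 0.116 = 0.00084448
Sum = 0.01185418.
Largest term belongs to Factory D, so Factory D is most probable.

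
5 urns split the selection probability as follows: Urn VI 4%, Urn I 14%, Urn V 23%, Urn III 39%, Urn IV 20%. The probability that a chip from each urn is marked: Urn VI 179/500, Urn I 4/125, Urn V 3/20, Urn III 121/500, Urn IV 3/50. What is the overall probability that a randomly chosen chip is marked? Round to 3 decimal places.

Prior × likelihood for each hypothesis:
  Urn VI: 0.04 × 0.358 = 0.01432
  Urn I: 0.14 × 0.032 = 0.00448
  Urn V: 0.23 × 0.15 = 0.0345
  Urn III: 0.39 × 0.242 = 0.09438
  Urn IV: 0.2 × 0.06 = 0.012
P(marked) = 0.01432 + 0.00448 + 0.0345 + 0.09438 + 0.012 = 0.15968 → 0.160.

0.160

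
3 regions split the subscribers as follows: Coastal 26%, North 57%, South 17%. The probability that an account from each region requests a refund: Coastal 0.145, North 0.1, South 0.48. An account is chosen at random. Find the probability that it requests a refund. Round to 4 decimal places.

Compute prior × likelihood for every hypothesis:
  Coastal: 0.26 × 0.145 = 0.0377
  North: 0.57 × 0.1 = 0.057
  South: 0.17 × 0.48 = 0.0816
P(refund) = 0.0377 + 0.057 + 0.0816 = 0.1763 → 0.1763.

0.1763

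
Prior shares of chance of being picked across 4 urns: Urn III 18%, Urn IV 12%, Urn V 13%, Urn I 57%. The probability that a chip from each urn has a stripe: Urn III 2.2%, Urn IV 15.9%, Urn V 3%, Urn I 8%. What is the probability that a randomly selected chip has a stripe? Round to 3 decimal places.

0.073

Compute prior × likelihood for every hypothesis:
  Urn III: 0.18 × 0.022 = 0.00396
  Urn IV: 0.12 × 0.159 = 0.01908
  Urn V: 0.13 × 0.03 = 0.0039
  Urn I: 0.57 × 0.08 = 0.0456
P(striped) = 0.00396 + 0.01908 + 0.0039 + 0.0456 = 0.07254 → 0.073.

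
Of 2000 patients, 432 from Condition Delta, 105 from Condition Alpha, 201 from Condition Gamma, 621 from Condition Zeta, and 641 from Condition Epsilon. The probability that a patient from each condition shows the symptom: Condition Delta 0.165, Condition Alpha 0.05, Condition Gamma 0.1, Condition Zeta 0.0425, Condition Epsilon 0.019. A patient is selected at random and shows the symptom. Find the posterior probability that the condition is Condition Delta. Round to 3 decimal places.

Prior × likelihood for each hypothesis:
  Condition Delta: 0.216 × 0.165 = 0.03564
  Condition Alpha: 0.0525 × 0.05 = 0.002625
  Condition Gamma: 0.1005 × 0.1 = 0.01005
  Condition Zeta: 0.3105 × 0.0425 = 0.01319625
  Condition Epsilon: 0.3205 × 0.019 = 0.0060895
Normalizing constant = 0.06760075.
P(Condition Delta | evidence) = 0.03564 / 0.06760075 ≈ 0.527.

0.527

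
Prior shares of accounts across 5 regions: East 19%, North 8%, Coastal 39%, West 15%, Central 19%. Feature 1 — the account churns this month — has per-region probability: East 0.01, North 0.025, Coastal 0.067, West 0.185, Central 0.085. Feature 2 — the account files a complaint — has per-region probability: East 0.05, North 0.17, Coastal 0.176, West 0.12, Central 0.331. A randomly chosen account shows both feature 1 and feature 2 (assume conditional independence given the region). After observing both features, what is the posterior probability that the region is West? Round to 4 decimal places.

0.2429

Prior × likelihood for each hypothesis:
  East: 0.19 × 0.01 × 0.05 = 0.000095
  North: 0.08 × 0.025 × 0.17 = 0.00034
  Coastal: 0.39 × 0.067 × 0.176 = 0.00459888
  West: 0.15 × 0.185 × 0.12 = 0.00333
  Central: 0.19 × 0.085 × 0.331 = 0.00534565
Sum = 0.01370953.
P(West | evidence) = 0.00333 / 0.01370953 ≈ 0.2429.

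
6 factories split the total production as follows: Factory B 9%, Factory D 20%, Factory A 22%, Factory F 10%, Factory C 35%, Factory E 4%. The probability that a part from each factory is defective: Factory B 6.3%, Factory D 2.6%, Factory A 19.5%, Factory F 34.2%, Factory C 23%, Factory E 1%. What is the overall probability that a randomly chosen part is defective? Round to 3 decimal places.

Prior × likelihood for each hypothesis:
  Factory B: 0.09 × 0.063 = 0.00567
  Factory D: 0.2 × 0.026 = 0.0052
  Factory A: 0.22 × 0.195 = 0.0429
  Factory F: 0.1 × 0.342 = 0.0342
  Factory C: 0.35 × 0.23 = 0.0805
  Factory E: 0.04 × 0.01 = 0.0004
P(defective) = 0.00567 + 0.0052 + 0.0429 + 0.0342 + 0.0805 + 0.0004 = 0.16887 → 0.169.

0.169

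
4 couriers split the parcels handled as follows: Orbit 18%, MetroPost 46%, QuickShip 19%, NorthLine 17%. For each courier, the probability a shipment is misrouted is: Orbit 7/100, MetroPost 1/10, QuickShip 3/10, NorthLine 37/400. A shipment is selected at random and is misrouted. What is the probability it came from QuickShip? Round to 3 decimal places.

0.434

By Bayes' rule, posterior ∝ prior × likelihood:
  Orbit: 0.18 × 0.07 = 0.0126
  MetroPost: 0.46 × 0.1 = 0.046
  QuickShip: 0.19 × 0.3 = 0.057
  NorthLine: 0.17 × 0.0925 = 0.015725
Total = 0.131325.
P(QuickShip | evidence) = 0.057 / 0.131325 ≈ 0.434.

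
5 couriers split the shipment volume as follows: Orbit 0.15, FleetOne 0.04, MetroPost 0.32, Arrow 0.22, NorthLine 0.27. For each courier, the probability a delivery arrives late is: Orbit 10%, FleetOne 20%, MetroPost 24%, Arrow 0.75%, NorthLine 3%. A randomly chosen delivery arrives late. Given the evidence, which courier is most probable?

MetroPost

Prior × likelihood for each hypothesis:
  Orbit: 0.15 × 0.1 = 0.015
  FleetOne: 0.04 × 0.2 = 0.008
  MetroPost: 0.32 × 0.24 = 0.0768
  Arrow: 0.22 × 0.0075 = 0.00165
  NorthLine: 0.27 × 0.03 = 0.0081
Normalizing constant = 0.10955.
Largest term belongs to MetroPost, so MetroPost is most probable.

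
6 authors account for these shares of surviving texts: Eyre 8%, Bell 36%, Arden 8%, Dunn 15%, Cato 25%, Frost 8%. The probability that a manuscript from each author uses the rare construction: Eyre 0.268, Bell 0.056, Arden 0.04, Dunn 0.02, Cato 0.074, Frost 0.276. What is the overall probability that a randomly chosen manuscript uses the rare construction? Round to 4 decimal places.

Compute prior × likelihood for every hypothesis:
  Eyre: 0.08 × 0.268 = 0.02144
  Bell: 0.36 × 0.056 = 0.02016
  Arden: 0.08 × 0.04 = 0.0032
  Dunn: 0.15 × 0.02 = 0.003
  Cato: 0.25 × 0.074 = 0.0185
  Frost: 0.08 × 0.276 = 0.02208
P(rare-form) = 0.02144 + 0.02016 + 0.0032 + 0.003 + 0.0185 + 0.02208 = 0.08838 → 0.0884.

0.0884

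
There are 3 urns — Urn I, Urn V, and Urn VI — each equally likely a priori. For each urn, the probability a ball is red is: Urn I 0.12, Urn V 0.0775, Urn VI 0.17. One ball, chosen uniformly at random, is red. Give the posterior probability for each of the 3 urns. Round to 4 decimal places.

Since the prior is uniform, the posterior is proportional to the likelihood:
  Urn I: 0.12
  Urn V: 0.0775
  Urn VI: 0.17
Normalizing constant = 0.3675.
P(Urn I | red) = 0.12/0.3675 ≈ 0.3265
P(Urn V | red) = 0.0775/0.3675 ≈ 0.2109
P(Urn VI | red) = 0.17/0.3675 ≈ 0.4626
(Check: 0.3265+0.2109+0.4626 = 1.0000.)

Urn I 0.3265, Urn V 0.2109, Urn VI 0.4626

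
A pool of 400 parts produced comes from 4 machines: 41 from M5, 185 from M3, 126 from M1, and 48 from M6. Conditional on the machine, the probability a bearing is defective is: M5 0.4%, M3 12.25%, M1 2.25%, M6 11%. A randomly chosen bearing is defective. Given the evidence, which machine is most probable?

M3

Unnormalized posteriors (prior × likelihood):
  M5: 0.1025 × 0.004 = 0.00041
  M3: 0.4625 × 0.1225 = 0.05665625
  M1: 0.315 × 0.0225 = 0.0070875
  M6: 0.12 × 0.11 = 0.0132
Sum = 0.07735375.
Largest term belongs to M3, so M3 is most probable.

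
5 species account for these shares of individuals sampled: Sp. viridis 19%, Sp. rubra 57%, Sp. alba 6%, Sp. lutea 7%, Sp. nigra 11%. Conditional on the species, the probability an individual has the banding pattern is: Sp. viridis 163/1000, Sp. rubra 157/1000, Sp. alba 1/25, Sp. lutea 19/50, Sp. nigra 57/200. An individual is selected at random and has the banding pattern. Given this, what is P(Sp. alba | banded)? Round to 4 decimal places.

Compute prior × likelihood for every hypothesis:
  Sp. viridis: 0.19 × 0.163 = 0.03097
  Sp. rubra: 0.57 × 0.157 = 0.08949
  Sp. alba: 0.06 × 0.04 = 0.0024
  Sp. lutea: 0.07 × 0.38 = 0.0266
  Sp. nigra: 0.11 × 0.285 = 0.03135
Normalizing constant = 0.18081.
P(Sp. alba | evidence) = 0.0024 / 0.18081 ≈ 0.0133.

0.0133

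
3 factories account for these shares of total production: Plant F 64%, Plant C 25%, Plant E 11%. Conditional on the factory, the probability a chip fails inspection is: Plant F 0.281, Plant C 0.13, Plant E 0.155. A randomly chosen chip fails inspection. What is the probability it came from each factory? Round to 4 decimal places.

Prior × likelihood for each hypothesis:
  Plant F: 0.64 × 0.281 = 0.17984
  Plant C: 0.25 × 0.13 = 0.0325
  Plant E: 0.11 × 0.155 = 0.01705
Total = 0.22939.
P(Plant F | nonconforming) = 0.17984/0.22939 ≈ 0.7840
P(Plant C | nonconforming) = 0.0325/0.22939 ≈ 0.1417
P(Plant E | nonconforming) = 0.01705/0.22939 ≈ 0.0743

Plant F 0.7840, Plant C 0.1417, Plant E 0.0743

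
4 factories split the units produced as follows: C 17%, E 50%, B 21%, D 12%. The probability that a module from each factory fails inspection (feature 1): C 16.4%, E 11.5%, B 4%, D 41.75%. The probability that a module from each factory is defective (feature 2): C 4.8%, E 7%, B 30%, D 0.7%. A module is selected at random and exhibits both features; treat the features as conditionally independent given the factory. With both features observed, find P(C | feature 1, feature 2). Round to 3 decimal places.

0.163

Unnormalized posteriors (prior × likelihood):
  C: 0.17 × 0.164 × 0.048 = 0.00133824
  E: 0.5 × 0.115 × 0.07 = 0.004025
  B: 0.21 × 0.04 × 0.3 = 0.00252
  D: 0.12 × 0.4175 × 0.007 = 0.0003507
Sum = 0.00823394.
P(C | evidence) = 0.00133824 / 0.00823394 ≈ 0.163.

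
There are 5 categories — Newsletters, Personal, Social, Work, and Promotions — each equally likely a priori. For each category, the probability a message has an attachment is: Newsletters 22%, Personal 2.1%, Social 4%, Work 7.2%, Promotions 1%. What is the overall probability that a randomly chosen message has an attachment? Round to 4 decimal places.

0.0726

With a uniform prior (1/5 each), posterior ∝ likelihood:
  Newsletters: 0.22
  Personal: 0.021
  Social: 0.04
  Work: 0.072
  Promotions: 0.01
P(attachment) = (1/5) × (0.22 + 0.021 + 0.04 + 0.072 + 0.01) = 0.363/5 ≈ 0.0726.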